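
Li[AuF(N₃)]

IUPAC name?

lithium azidofluoroaurate(I)

The 1 lithium counter-ion carries a total charge of +1, so each complex ion is 1−.
Ligand charges: 1×fluoro (-1 each), 1×azido (-1 each); total -2. So Au + (-2) = 1−, giving Au = +1.
Ligands are named alphabetically: azido before fluoro.
The complex ion is anionic, so gold takes the -ate form aurate(I).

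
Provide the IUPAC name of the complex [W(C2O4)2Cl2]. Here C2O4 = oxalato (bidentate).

dichlorodioxalatotungsten(VI)

There is no counter-ion, so the complex is neutral overall.
Ligand charges: 2×oxalato (-2 each), 2×chloro (-1 each); total -6. So W + (-6) = 0, giving W = +6.
Ligands are named alphabetically: chloro before oxalato.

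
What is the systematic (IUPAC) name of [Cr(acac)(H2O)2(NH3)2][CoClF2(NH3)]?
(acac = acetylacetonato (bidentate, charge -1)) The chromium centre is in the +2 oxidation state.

(acetylacetonato)diamminediaquachromium(II) amminechlorodifluorocobaltate(II)

Both ions are complex: the cation is named first with the plain metal name, the anion second with the -ate form; each ion's ligands are alphabetised independently.
Cr is given as +2; the cation's ligand charges sum to -1, so the complex cation is 1+.
A 1:1 salt means the anion carries the equal and opposite charge, 1−.
Anion: ligand charges sum to -3; for the ion to be 1−, Co = +2.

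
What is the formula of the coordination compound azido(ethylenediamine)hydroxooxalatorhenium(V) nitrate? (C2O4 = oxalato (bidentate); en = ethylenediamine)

[Re(C2O4)(en)(N3)(OH)]NO3

Ligands: 1 oxalato (C2O4, -2), 1 azido (N3, -1), 1 ethylenediamine (en, neutral), 1 hydroxo (OH, -1). Ligand charge sum = -4.
With Re in oxidation state +5, the complex ion is [Re...]^1+.
Charge balance with nitrate (-1) requires 1 complex ion per 1 nitrate.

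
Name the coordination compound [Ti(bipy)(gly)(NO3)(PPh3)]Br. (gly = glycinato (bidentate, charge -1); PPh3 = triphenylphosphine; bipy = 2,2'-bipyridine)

(2,2'-bipyridine)(glycinato)nitrato(triphenylphosphine)titanium(III) bromide

The 1 bromide counter-ion carries a total charge of -1, so each complex ion is 1+.
Ligand charges: 1×glycinato (-1 each), 1×triphenylphosphine (neutral), 1×2,2'-bipyridine (neutral), 1×nitrato (-1 each); total -2. So Ti + (-2) = 1+, giving Ti = +3.
Ligands are named alphabetically: bipyridine before glycinato before nitrato before triphenylphosphine.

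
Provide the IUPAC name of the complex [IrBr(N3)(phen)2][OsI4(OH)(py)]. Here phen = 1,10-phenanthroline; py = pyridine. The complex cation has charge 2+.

azidobromobis(1,10-phenanthroline)iridium(IV) hydroxotetraiodo(pyridine)osmate(III)

Both ions are complex: the cation is named first with the plain metal name, the anion second with the -ate form; each ion's ligands are alphabetised independently.
The complex cation is given as 2+; its ligand charges sum to -2, so Ir = +4.
A 1:1 salt means the anion carries the equal and opposite charge, 2−.
Anion: ligand charges sum to -5; for the ion to be 2−, Os = +3.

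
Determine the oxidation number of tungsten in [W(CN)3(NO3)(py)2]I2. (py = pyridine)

+6

2 iodide outside the brackets (-1 each) → the complex ion is 2+.
Ligand charges: 2×py neutral; 3×CN = -3; 1×NO3 = -1; sum -4.
W + (-4) = 2+ ⇒ W is +6.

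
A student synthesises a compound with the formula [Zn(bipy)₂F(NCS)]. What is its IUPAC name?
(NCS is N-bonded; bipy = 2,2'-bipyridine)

There is no counter-ion, so the complex is neutral overall.
Ligand charges: 1×fluoro (-1 each), 1×isothiocyanato (-1 each), 2×2,2'-bipyridine (neutral); total -2. So Zn + (-2) = 0, giving Zn = +2.
Ligands are named alphabetically: bipyridine before fluoro before isothiocyanato.

bis(2,2'-bipyridine)fluoroisothiocyanatozinc(II)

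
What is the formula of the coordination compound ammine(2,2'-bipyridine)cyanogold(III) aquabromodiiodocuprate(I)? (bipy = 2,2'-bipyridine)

Cation [Au…]: ligand charges -1, Au(III) ⇒ ion charge 2+.
Anion [Cu…]: ligand charges -3, Cu(I) ⇒ ion charge 2−.
One 2+ cation balances one 2− anion.

[Au(bipy)(CN)(NH3)][CuBr(H2O)I2]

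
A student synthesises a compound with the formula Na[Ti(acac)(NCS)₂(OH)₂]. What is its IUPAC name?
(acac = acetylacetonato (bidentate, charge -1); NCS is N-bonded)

sodium (acetylacetonato)dihydroxodiisothiocyanatotitanate(IV)

The 1 sodium counter-ion carries a total charge of +1, so each complex ion is 1−.
Ligand charges: 1×acetylacetonato (-1 each), 2×hydroxo (-1 each), 2×isothiocyanato (-1 each); total -5. So Ti + (-5) = 1−, giving Ti = +4.
The complex ion is anionic, so titanium takes the -ate form titanate(IV).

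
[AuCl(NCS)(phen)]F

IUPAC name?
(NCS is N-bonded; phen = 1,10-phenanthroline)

The 1 fluoride counter-ion carries a total charge of -1, so each complex ion is 1+.
Ligand charges: 1×isothiocyanato (-1 each), 1×1,10-phenanthroline (neutral), 1×chloro (-1 each); total -2. So Au + (-2) = 1+, giving Au = +3.
Ligands are named alphabetically: chloro before isothiocyanato before phenanthroline.

chloroisothiocyanato(1,10-phenanthroline)gold(III) fluoride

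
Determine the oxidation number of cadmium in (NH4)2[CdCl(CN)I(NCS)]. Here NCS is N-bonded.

+2

2 ammonium outside the brackets (+1 each) → the complex ion is 2−.
Ligand charges: 1×CN = -1; 1×NCS = -1; 1×I = -1; 1×Cl = -1; sum -4.
Cd + (-4) = 2− ⇒ Cd is +2.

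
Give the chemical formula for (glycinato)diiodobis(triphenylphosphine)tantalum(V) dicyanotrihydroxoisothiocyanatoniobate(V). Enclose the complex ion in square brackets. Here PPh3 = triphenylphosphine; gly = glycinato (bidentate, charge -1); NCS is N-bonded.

Cation [Ta…]: ligand charges -3, Ta(V) ⇒ ion charge 2+.
Anion [Nb…]: ligand charges -6, Nb(V) ⇒ ion charge 1−.
One 2+ cation requires 2 of the 1− anion.

[Ta(gly)I2(PPh3)2][Nb(CN)2(NCS)(OH)3]2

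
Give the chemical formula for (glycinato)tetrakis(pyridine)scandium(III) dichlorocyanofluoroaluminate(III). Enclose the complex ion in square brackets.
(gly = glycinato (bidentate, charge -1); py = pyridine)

[Sc(gly)(py)4][AlCl2(CN)F]2

Cation [Sc…]: ligand charges -1, Sc(III) ⇒ ion charge 2+.
Anion [Al…]: ligand charges -4, Al(III) ⇒ ion charge 1−.
One 2+ cation requires 2 of the 1− anion.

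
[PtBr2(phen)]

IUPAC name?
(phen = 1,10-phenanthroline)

dibromo(1,10-phenanthroline)platinum(II)

There is no counter-ion, so the complex is neutral overall.
Ligand charges: 1×1,10-phenanthroline (neutral), 2×bromo (-1 each); total -2. So Pt + (-2) = 0, giving Pt = +2.
Ligands are named alphabetically: bromo before phenanthroline.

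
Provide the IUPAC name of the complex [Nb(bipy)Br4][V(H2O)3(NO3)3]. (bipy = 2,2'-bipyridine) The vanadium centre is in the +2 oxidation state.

(2,2'-bipyridine)tetrabromoniobium(V) triaquatrinitratovanadate(II)

Both ions are complex: the cation is named first with the plain metal name, the anion second with the -ate form; each ion's ligands are alphabetised independently.
V is given as +2; the anion's ligand charges sum to -3, so the complex anion is 1−.
A 1:1 salt means the cation carries the equal and opposite charge, 1+.
Cation: ligand charges sum to -4; for the ion to be 1+, Nb = +5.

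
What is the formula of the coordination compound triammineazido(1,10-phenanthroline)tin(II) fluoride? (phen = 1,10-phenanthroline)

[Sn(N3)(NH3)3(phen)]F

Ligands: 1 azido (N3, -1), 3 ammine (NH3, neutral), 1 1,10-phenanthroline (phen, neutral). Ligand charge sum = -1.
With Sn in oxidation state +2, the complex ion is [Sn...]^1+.
Charge balance with fluoride (-1) requires 1 complex ion per 1 fluoride.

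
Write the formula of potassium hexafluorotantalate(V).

K[TaF6]

Ligands: 6 fluoro (F, -1). Ligand charge sum = -6.
Charge balance with potassium (+1) requires 1 complex ion per 1 potassium.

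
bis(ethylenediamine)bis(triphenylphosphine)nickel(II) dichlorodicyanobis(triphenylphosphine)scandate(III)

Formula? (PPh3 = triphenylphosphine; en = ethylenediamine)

Cation [Ni…]: ligand charges 0, Ni(II) ⇒ ion charge 2+.
Anion [Sc…]: ligand charges -4, Sc(III) ⇒ ion charge 1−.
One 2+ cation requires 2 of the 1− anion.

[Ni(en)2(PPh3)2][ScCl2(CN)2(PPh3)2]2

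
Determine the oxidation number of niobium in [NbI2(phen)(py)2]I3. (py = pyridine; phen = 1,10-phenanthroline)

+5

3 iodide outside the brackets (-1 each) → the complex ion is 3+.
Ligand charges: 2×py neutral; 1×phen neutral; 2×I = -2; sum -2.
Nb + (-2) = 3+ ⇒ Nb is +5.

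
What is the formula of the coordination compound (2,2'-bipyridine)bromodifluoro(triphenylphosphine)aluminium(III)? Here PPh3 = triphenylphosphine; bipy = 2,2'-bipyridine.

Ligands: 2 fluoro (F, -1), 1 bromo (Br, -1), 1 triphenylphosphine (PPh3, neutral), 1 2,2'-bipyridine (bipy, neutral). Ligand charge sum = -3.
With Al in oxidation state +3, the complex ion is [Al...].

[Al(bipy)BrF2(PPh3)]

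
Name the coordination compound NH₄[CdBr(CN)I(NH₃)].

ammonium amminebromocyanoiodocadmate(II)

The 1 ammonium counter-ion carries a total charge of +1, so each complex ion is 1−.
Ligand charges: 1×cyano (-1 each), 1×ammine (neutral), 1×bromo (-1 each), 1×iodo (-1 each); total -3. So Cd + (-3) = 1−, giving Cd = +2.
Ligands are named alphabetically: ammine before bromo before cyano before iodo.
The complex ion is anionic, so cadmium takes the -ate form cadmate(II).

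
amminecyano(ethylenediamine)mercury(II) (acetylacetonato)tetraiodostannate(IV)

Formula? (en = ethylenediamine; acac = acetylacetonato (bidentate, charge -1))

Cation [Hg…]: ligand charges -1, Hg(II) ⇒ ion charge 1+.
Anion [Sn…]: ligand charges -5, Sn(IV) ⇒ ion charge 1−.
One 1+ cation balances one 1− anion.

[Hg(CN)(en)(NH3)][Sn(acac)I4]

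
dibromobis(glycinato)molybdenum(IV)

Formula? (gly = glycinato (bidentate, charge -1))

[MoBr2(gly)2]

Ligands: 2 bromo (Br, -1), 2 glycinato (gly, -1). Ligand charge sum = -4.
With Mo in oxidation state +4, the complex ion is [Mo...].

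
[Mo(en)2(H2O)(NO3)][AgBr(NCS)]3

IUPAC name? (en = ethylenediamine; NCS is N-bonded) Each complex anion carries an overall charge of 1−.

The complex anion is given as 1−; its ligand charges sum to -2, so Ag = +1.
With 3 anions per cation, the cation must be 3×1 = 3+.
Cation: ligand charges sum to -1; for the ion to be 3+, Mo = +4.

aquabis(ethylenediamine)nitratomolybdenum(IV) bromoisothiocyanatoargentate(I)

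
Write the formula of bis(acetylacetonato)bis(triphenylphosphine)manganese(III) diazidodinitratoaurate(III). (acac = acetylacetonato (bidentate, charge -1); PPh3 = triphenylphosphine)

Cation [Mn…]: ligand charges -2, Mn(III) ⇒ ion charge 1+.
Anion [Au…]: ligand charges -4, Au(III) ⇒ ion charge 1−.
One 1+ cation balances one 1− anion.

[Mn(acac)2(PPh3)2][Au(N3)2(NO3)2]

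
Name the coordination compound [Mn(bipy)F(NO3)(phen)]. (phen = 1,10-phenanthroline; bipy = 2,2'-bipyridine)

(2,2'-bipyridine)fluoronitrato(1,10-phenanthroline)manganese(II)

There is no counter-ion, so the complex is neutral overall.
Ligand charges: 1×nitrato (-1 each), 1×1,10-phenanthroline (neutral), 1×2,2'-bipyridine (neutral), 1×fluoro (-1 each); total -2. So Mn + (-2) = 0, giving Mn = +2.
Ligands are named alphabetically: bipyridine before fluoro before nitrato before phenanthroline.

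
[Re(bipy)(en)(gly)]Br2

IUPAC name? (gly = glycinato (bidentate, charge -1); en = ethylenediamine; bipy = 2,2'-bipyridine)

(2,2'-bipyridine)(ethylenediamine)(glycinato)rhenium(III) bromide

The 2 bromide counter-ions carry a total charge of -2, so each complex ion is 2+.
Ligand charges: 1×glycinato (-1 each), 1×ethylenediamine (neutral), 1×2,2'-bipyridine (neutral); total -1. So Re + (-1) = 2+, giving Re = +3.
Ligands are named alphabetically: bipyridine before ethylenediamine before glycinato.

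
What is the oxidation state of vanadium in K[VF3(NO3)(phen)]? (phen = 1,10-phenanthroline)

+3

1 potassium outside the brackets (+1 each) → the complex ion is 1−.
Ligand charges: 1×NO3 = -1; 3×F = -3; 1×phen neutral; sum -4.
V + (-4) = 1− ⇒ V is +3.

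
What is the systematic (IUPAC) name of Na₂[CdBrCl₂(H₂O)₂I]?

The 2 sodium counter-ions carry a total charge of +2, so each complex ion is 2−.
Ligand charges: 2×aqua (neutral), 1×bromo (-1 each), 2×chloro (-1 each), 1×iodo (-1 each); total -4. So Cd + (-4) = 2−, giving Cd = +2.
The complex ion is anionic, so cadmium takes the -ate form cadmate(II).

sodium diaquabromodichloroiodocadmate(II)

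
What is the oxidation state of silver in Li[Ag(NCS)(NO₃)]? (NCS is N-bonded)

+1

1 lithium outside the brackets (+1 each) → the complex ion is 1−.
Ligand charges: 1×NCS = -1; 1×NO3 = -1; sum -2.
Ag + (-2) = 1− ⇒ Ag is +1.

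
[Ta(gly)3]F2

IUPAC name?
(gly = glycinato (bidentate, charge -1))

The 2 fluoride counter-ions carry a total charge of -2, so each complex ion is 2+.
Ligand charges: 3×glycinato (-1 each); total -3. So Ta + (-3) = 2+, giving Ta = +5.

tris(glycinato)tantalum(V) fluoride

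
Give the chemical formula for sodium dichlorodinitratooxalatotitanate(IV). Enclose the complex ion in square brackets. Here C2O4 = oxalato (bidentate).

Ligands: 2 chloro (Cl, -1), 2 nitrato (NO3, -1), 1 oxalato (C2O4, -2). Ligand charge sum = -6.
With Ti in oxidation state +4, the complex ion is [Ti...]^2−.
Charge balance with sodium (+1) requires 1 complex ion per 2 sodium.

Na2[Ti(C2O4)Cl2(NO3)2]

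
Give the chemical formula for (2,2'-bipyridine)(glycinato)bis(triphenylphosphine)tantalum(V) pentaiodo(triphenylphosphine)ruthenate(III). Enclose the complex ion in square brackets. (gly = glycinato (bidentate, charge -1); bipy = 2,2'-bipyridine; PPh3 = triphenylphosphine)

[Ta(bipy)(gly)(PPh3)2][RuI5(PPh3)]2

Cation [Ta…]: ligand charges -1, Ta(V) ⇒ ion charge 4+.
Anion [Ru…]: ligand charges -5, Ru(III) ⇒ ion charge 2−.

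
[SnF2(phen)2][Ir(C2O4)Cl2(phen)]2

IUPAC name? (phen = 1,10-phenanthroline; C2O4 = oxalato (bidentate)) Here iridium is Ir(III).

difluorobis(1,10-phenanthroline)tin(IV) dichlorooxalato(1,10-phenanthroline)iridate(III)

Both ions are complex: the cation is named first with the plain metal name, the anion second with the -ate form; each ion's ligands are alphabetised independently.
Ir is given as +3; the anion's ligand charges sum to -4, so the complex anion is 1−.
With 2 anions per cation, the cation must be 2×1 = 2+.
Cation: ligand charges sum to -2; for the ion to be 2+, Sn = +4.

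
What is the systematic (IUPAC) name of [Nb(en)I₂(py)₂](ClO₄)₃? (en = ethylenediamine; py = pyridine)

The 3 perchlorate counter-ions carry a total charge of -3, so each complex ion is 3+.
Ligand charges: 1×ethylenediamine (neutral), 2×pyridine (neutral), 2×iodo (-1 each); total -2. So Nb + (-2) = 3+, giving Nb = +5.
Ligands are named alphabetically: ethylenediamine before iodo before pyridine.

(ethylenediamine)diiodobis(pyridine)niobium(V) perchlorate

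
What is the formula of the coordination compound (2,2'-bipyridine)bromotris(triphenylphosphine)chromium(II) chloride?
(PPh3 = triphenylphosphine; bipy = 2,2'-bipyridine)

Ligands: 3 triphenylphosphine (PPh3, neutral), 1 2,2'-bipyridine (bipy, neutral), 1 bromo (Br, -1). Ligand charge sum = -1.
Charge balance with chloride (-1) requires 1 complex ion per 1 chloride.

[Cr(bipy)Br(PPh3)3]Cl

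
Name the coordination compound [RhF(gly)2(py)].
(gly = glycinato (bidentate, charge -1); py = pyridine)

There is no counter-ion, so the complex is neutral overall.
Ligand charges: 1×fluoro (-1 each), 2×glycinato (-1 each), 1×pyridine (neutral); total -3. So Rh + (-3) = 0, giving Rh = +3.
Ligands are named alphabetically: fluoro before glycinato before pyridine.

fluorobis(glycinato)(pyridine)rhodium(III)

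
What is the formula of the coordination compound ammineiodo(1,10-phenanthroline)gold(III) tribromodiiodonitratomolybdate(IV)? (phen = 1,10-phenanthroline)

[AuI(NH3)(phen)][MoBr3I2(NO3)]

Cation [Au…]: ligand charges -1, Au(III) ⇒ ion charge 2+.
Anion [Mo…]: ligand charges -6, Mo(IV) ⇒ ion charge 2−.
One 2+ cation balances one 2− anion.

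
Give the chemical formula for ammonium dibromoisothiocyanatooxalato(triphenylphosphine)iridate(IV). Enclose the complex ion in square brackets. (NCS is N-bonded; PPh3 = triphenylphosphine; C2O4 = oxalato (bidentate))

Ligands: 1 isothiocyanato (NCS, -1), 1 triphenylphosphine (PPh3, neutral), 1 oxalato (C2O4, -2), 2 bromo (Br, -1). Ligand charge sum = -5.
Charge balance with ammonium (+1) requires 1 complex ion per 1 ammonium.

NH4[IrBr2(C2O4)(NCS)(PPh3)]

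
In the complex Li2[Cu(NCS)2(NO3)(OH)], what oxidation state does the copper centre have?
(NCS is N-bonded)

2 lithium outside the brackets (+1 each) → the complex ion is 2−.
Ligand charges: 1×NO3 = -1; 1×OH = -1; 2×NCS = -2; sum -4.
Cu + (-4) = 2− ⇒ Cu is +2.

+2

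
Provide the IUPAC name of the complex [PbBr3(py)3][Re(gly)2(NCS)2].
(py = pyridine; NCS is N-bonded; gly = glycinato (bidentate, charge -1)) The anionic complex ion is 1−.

The complex anion is given as 1−; its ligand charges sum to -4, so Re = +3.
A 1:1 salt means the cation carries the equal and opposite charge, 1+.
Cation: ligand charges sum to -3; for the ion to be 1+, Pb = +4.

tribromotris(pyridine)lead(IV) bis(glycinato)diisothiocyanatorhenate(III)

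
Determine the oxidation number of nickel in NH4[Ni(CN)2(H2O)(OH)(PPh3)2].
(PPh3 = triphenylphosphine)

+2

1 ammonium outside the brackets (+1 each) → the complex ion is 1−.
Ligand charges: 1×OH = -1; 2×PPh3 neutral; 1×H2O neutral; 2×CN = -2; sum -3.
Ni + (-3) = 1− ⇒ Ni is +2.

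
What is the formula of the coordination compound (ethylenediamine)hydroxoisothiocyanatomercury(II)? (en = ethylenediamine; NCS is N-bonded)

Ligands: 1 ethylenediamine (en, neutral), 1 isothiocyanato (NCS, -1), 1 hydroxo (OH, -1). Ligand charge sum = -2.
With Hg in oxidation state +2, the complex ion is [Hg...].

[Hg(en)(NCS)(OH)]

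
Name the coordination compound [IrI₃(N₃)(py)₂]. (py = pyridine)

azidotriiodobis(pyridine)iridium(IV)

There is no counter-ion, so the complex is neutral overall.
Ligand charges: 2×pyridine (neutral), 3×iodo (-1 each), 1×azido (-1 each); total -4. So Ir + (-4) = 0, giving Ir = +4.
Ligands are named alphabetically: azido before iodo before pyridine.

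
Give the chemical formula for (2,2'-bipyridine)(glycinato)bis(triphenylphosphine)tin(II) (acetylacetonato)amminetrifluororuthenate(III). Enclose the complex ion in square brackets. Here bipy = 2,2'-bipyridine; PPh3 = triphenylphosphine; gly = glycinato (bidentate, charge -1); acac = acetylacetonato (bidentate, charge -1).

Cation [Sn…]: ligand charges -1, Sn(II) ⇒ ion charge 1+.
Anion [Ru…]: ligand charges -4, Ru(III) ⇒ ion charge 1−.

[Sn(bipy)(gly)(PPh3)2][Ru(acac)F3(NH3)]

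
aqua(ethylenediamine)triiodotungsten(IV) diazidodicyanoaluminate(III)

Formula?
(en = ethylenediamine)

Cation [W…]: ligand charges -3, W(IV) ⇒ ion charge 1+.
Anion [Al…]: ligand charges -4, Al(III) ⇒ ion charge 1−.
One 1+ cation balances one 1− anion.

[W(en)(H2O)I3][Al(CN)2(N3)2]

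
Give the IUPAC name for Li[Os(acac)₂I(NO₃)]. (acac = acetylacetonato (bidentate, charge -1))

lithium bis(acetylacetonato)iodonitratoosmate(III)

The 1 lithium counter-ion carries a total charge of +1, so each complex ion is 1−.
Ligand charges: 2×acetylacetonato (-1 each), 1×nitrato (-1 each), 1×iodo (-1 each); total -4. So Os + (-4) = 1−, giving Os = +3.
Ligands are named alphabetically: acetylacetonato before iodo before nitrato.
The complex ion is anionic, so osmium takes the -ate form osmate(III).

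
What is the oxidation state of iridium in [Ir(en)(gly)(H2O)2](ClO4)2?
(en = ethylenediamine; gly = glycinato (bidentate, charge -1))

2 perchlorate outside the brackets (-1 each) → the complex ion is 2+.
Ligand charges: 2×H2O neutral; 1×en neutral; 1×gly = -1; sum -1.
Ir + (-1) = 2+ ⇒ Ir is +3.

+3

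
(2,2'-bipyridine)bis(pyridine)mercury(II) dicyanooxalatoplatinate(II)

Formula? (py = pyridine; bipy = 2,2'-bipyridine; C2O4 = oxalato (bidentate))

[Hg(bipy)(py)2][Pt(C2O4)(CN)2]

Cation [Hg…]: ligand charges 0, Hg(II) ⇒ ion charge 2+.
Anion [Pt…]: ligand charges -4, Pt(II) ⇒ ion charge 2−.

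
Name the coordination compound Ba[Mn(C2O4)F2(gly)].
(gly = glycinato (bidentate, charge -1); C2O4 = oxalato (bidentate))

barium difluoro(glycinato)oxalatomanganate(III)

The 1 barium counter-ion carries a total charge of +2, so each complex ion is 2−.
Ligand charges: 1×glycinato (-1 each), 1×oxalato (-2 each), 2×fluoro (-1 each); total -5. So Mn + (-5) = 2−, giving Mn = +3.
Ligands are named alphabetically: fluoro before glycinato before oxalato.
The complex ion is anionic, so manganese takes the -ate form manganate(III).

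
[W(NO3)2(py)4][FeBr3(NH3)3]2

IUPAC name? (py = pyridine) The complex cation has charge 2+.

The complex cation is given as 2+; its ligand charges sum to -2, so W = +4.
With 2 anions per cation, each anion must be 2/2 = 1−.
Anion: ligand charges sum to -3; for the ion to be 1−, Fe = +2.

dinitratotetrakis(pyridine)tungsten(IV) triamminetribromoferrate(II)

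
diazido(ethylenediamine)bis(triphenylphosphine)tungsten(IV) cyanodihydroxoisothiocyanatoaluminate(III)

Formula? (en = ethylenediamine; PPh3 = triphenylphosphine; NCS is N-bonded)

[W(en)(N3)2(PPh3)2][Al(CN)(NCS)(OH)2]2

Cation [W…]: ligand charges -2, W(IV) ⇒ ion charge 2+.
Anion [Al…]: ligand charges -4, Al(III) ⇒ ion charge 1−.
One 2+ cation requires 2 of the 1− anion.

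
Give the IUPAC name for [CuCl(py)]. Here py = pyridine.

There is no counter-ion, so the complex is neutral overall.
Ligand charges: 1×chloro (-1 each), 1×pyridine (neutral); total -1. So Cu + (-1) = 0, giving Cu = +1.
Ligands are named alphabetically: chloro before pyridine.

chloro(pyridine)copper(I)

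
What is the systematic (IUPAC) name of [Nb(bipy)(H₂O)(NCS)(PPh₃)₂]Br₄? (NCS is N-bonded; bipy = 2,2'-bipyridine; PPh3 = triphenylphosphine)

The 4 bromide counter-ions carry a total charge of -4, so each complex ion is 4+.
Ligand charges: 1×isothiocyanato (-1 each), 1×aqua (neutral), 1×2,2'-bipyridine (neutral), 2×triphenylphosphine (neutral); total -1. So Nb + (-1) = 4+, giving Nb = +5.
Ligands are named alphabetically: aqua before bipyridine before isothiocyanato before triphenylphosphine.

aqua(2,2'-bipyridine)isothiocyanatobis(triphenylphosphine)niobium(V) bromide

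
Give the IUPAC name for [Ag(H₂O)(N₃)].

aquaazidosilver(I)

There is no counter-ion, so the complex is neutral overall.
Ligand charges: 1×azido (-1 each), 1×aqua (neutral); total -1. So Ag + (-1) = 0, giving Ag = +1.
Ligands are named alphabetically: aqua before azido.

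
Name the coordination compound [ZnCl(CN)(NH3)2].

There is no counter-ion, so the complex is neutral overall.
Ligand charges: 1×cyano (-1 each), 2×ammine (neutral), 1×chloro (-1 each); total -2. So Zn + (-2) = 0, giving Zn = +2.
Ligands are named alphabetically: ammine before chloro before cyano.

diamminechlorocyanozinc(II)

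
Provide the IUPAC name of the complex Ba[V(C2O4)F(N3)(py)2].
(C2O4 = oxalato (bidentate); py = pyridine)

barium azidofluorooxalatobis(pyridine)vanadate(II)

The 1 barium counter-ion carries a total charge of +2, so each complex ion is 2−.
Ligand charges: 1×fluoro (-1 each), 1×oxalato (-2 each), 1×azido (-1 each), 2×pyridine (neutral); total -4. So V + (-4) = 2−, giving V = +2.
The complex ion is anionic, so vanadium takes the -ate form vanadate(II).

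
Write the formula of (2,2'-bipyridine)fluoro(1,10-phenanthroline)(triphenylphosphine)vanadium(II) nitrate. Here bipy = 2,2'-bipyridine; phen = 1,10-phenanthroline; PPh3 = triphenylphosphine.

Ligands: 1 2,2'-bipyridine (bipy, neutral), 1 1,10-phenanthroline (phen, neutral), 1 fluoro (F, -1), 1 triphenylphosphine (PPh3, neutral). Ligand charge sum = -1.
With V in oxidation state +2, the complex ion is [V...]^1+.
Charge balance with nitrate (-1) requires 1 complex ion per 1 nitrate.

[V(bipy)F(phen)(PPh3)]NO3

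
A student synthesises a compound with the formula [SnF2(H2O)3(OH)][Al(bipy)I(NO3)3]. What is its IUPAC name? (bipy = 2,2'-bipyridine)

triaquadifluorohydroxotin(IV) (2,2'-bipyridine)iodotrinitratoaluminate(III)

Both ions are complex: the cation is named first with the plain metal name, the anion second with the -ate form; each ion's ligands are alphabetised independently.
Aluminium is always +3 in its complexes; the anion's ligand charges sum to -4, so the complex anion is 1−.
A 1:1 salt means the cation carries the equal and opposite charge, 1+.
Cation: ligand charges sum to -3; for the ion to be 1+, Sn = +4.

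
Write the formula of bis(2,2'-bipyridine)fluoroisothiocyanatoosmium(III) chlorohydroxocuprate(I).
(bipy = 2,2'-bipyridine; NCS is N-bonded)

[Os(bipy)2F(NCS)][CuCl(OH)]

Cation [Os…]: ligand charges -2, Os(III) ⇒ ion charge 1+.
Anion [Cu…]: ligand charges -2, Cu(I) ⇒ ion charge 1−.
One 1+ cation balances one 1− anion.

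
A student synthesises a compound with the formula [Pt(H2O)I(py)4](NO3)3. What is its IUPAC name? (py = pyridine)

aquaiodotetrakis(pyridine)platinum(IV) nitrate

The 3 nitrate counter-ions carry a total charge of -3, so each complex ion is 3+.
Ligand charges: 1×iodo (-1 each), 4×pyridine (neutral), 1×aqua (neutral); total -1. So Pt + (-1) = 3+, giving Pt = +4.
Ligands are named alphabetically: aqua before iodo before pyridine.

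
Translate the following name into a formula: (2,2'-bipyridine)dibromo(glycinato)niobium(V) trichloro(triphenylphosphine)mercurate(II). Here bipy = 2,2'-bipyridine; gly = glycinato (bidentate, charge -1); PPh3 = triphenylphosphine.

[Nb(bipy)Br2(gly)][HgCl3(PPh3)]2

Cation [Nb…]: ligand charges -3, Nb(V) ⇒ ion charge 2+.
Anion [Hg…]: ligand charges -3, Hg(II) ⇒ ion charge 1−.
One 2+ cation requires 2 of the 1− anion.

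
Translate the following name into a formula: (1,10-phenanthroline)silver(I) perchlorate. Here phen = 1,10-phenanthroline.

[Ag(phen)]ClO4

Ligands: 1 1,10-phenanthroline (phen, neutral). Ligand charge sum = 0.
With Ag in oxidation state +1, the complex ion is [Ag...]^1+.
Charge balance with perchlorate (-1) requires 1 complex ion per 1 perchlorate.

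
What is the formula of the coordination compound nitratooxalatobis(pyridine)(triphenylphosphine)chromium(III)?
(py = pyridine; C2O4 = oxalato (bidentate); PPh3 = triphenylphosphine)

[Cr(C2O4)(NO3)(PPh3)(py)2]

Ligands: 2 pyridine (py, neutral), 1 nitrato (NO3, -1), 1 oxalato (C2O4, -2), 1 triphenylphosphine (PPh3, neutral). Ligand charge sum = -3.
With Cr in oxidation state +3, the complex ion is [Cr...].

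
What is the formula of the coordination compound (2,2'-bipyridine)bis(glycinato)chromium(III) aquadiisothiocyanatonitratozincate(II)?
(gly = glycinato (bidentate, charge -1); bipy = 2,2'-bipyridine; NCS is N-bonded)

[Cr(bipy)(gly)2][Zn(H2O)(NCS)2(NO3)]

Cation [Cr…]: ligand charges -2, Cr(III) ⇒ ion charge 1+.
Anion [Zn…]: ligand charges -3, Zn(II) ⇒ ion charge 1−.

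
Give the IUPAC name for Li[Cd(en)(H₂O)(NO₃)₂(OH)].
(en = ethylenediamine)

The 1 lithium counter-ion carries a total charge of +1, so each complex ion is 1−.
Ligand charges: 1×hydroxo (-1 each), 2×nitrato (-1 each), 1×aqua (neutral), 1×ethylenediamine (neutral); total -3. So Cd + (-3) = 1−, giving Cd = +2.
The complex ion is anionic, so cadmium takes the -ate form cadmate(II).

lithium aqua(ethylenediamine)hydroxodinitratocadmate(II)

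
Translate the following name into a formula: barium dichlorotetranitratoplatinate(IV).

Ba[PtCl2(NO3)4]

Ligands: 4 nitrato (NO3, -1), 2 chloro (Cl, -1). Ligand charge sum = -6.
With Pt in oxidation state +4, the complex ion is [Pt...]^2−.
Charge balance with barium (+2) requires 1 complex ion per 1 barium.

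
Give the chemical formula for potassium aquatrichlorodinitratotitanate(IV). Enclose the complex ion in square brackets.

Ligands: 2 nitrato (NO3, -1), 1 aqua (H2O, neutral), 3 chloro (Cl, -1). Ligand charge sum = -5.
With Ti in oxidation state +4, the complex ion is [Ti...]^1−.
Charge balance with potassium (+1) requires 1 complex ion per 1 potassium.

K[TiCl3(H2O)(NO3)2]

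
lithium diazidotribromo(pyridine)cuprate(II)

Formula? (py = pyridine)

Ligands: 1 pyridine (py, neutral), 2 azido (N3, -1), 3 bromo (Br, -1). Ligand charge sum = -5.
With Cu in oxidation state +2, the complex ion is [Cu...]^3−.
Charge balance with lithium (+1) requires 1 complex ion per 3 lithium.

Li3[CuBr3(N3)2(py)]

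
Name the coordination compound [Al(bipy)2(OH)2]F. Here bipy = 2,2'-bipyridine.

The 1 fluoride counter-ion carries a total charge of -1, so each complex ion is 1+.
Ligand charges: 2×2,2'-bipyridine (neutral), 2×hydroxo (-1 each); total -2. So Al + (-2) = 1+, giving Al = +3.
Ligands are named alphabetically: bipyridine before hydroxo.

bis(2,2'-bipyridine)dihydroxoaluminium(III) fluoride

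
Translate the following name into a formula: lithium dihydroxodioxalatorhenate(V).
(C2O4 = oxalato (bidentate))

Ligands: 2 oxalato (C2O4, -2), 2 hydroxo (OH, -1). Ligand charge sum = -6.
Charge balance with lithium (+1) requires 1 complex ion per 1 lithium.

Li[Re(C2O4)2(OH)2]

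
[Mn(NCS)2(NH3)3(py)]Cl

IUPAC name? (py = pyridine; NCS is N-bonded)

triamminediisothiocyanato(pyridine)manganese(III) chloride

The 1 chloride counter-ion carries a total charge of -1, so each complex ion is 1+.
Ligand charges: 1×pyridine (neutral), 3×ammine (neutral), 2×isothiocyanato (-1 each); total -2. So Mn + (-2) = 1+, giving Mn = +3.
Ligands are named alphabetically: ammine before isothiocyanato before pyridine.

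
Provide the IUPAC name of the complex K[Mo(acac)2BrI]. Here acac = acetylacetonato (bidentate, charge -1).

potassium bis(acetylacetonato)bromoiodomolybdate(III)

The 1 potassium counter-ion carries a total charge of +1, so each complex ion is 1−.
Ligand charges: 2×acetylacetonato (-1 each), 1×bromo (-1 each), 1×iodo (-1 each); total -4. So Mo + (-4) = 1−, giving Mo = +3.
The complex ion is anionic, so molybdenum takes the -ate form molybdate(III).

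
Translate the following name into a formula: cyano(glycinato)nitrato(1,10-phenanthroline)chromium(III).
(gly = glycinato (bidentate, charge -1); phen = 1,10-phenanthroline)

Ligands: 1 glycinato (gly, -1), 1 cyano (CN, -1), 1 1,10-phenanthroline (phen, neutral), 1 nitrato (NO3, -1). Ligand charge sum = -3.
With Cr in oxidation state +3, the complex ion is [Cr...].

[Cr(CN)(gly)(NO3)(phen)]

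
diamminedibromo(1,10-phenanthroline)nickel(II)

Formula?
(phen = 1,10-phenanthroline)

Ligands: 2 bromo (Br, -1), 1 1,10-phenanthroline (phen, neutral), 2 ammine (NH3, neutral). Ligand charge sum = -2.
With Ni in oxidation state +2, the complex ion is [Ni...].

[NiBr2(NH3)2(phen)]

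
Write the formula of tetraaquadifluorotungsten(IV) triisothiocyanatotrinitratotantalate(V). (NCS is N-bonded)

Cation [W…]: ligand charges -2, W(IV) ⇒ ion charge 2+.
Anion [Ta…]: ligand charges -6, Ta(V) ⇒ ion charge 1−.
One 2+ cation requires 2 of the 1− anion.

[WF2(H2O)4][Ta(NCS)3(NO3)3]2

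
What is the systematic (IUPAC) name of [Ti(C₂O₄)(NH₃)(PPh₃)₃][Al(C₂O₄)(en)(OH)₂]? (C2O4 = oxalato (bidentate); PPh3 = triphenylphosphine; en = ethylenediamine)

Both ions are complex: the cation is named first with the plain metal name, the anion second with the -ate form; each ion's ligands are alphabetised independently.
Aluminium is always +3 in its complexes; the anion's ligand charges sum to -4, so the complex anion is 1−.
A 1:1 salt means the cation carries the equal and opposite charge, 1+.
Cation: ligand charges sum to -2; for the ion to be 1+, Ti = +3.

ammineoxalatotris(triphenylphosphine)titanium(III) (ethylenediamine)dihydroxooxalatoaluminate(III)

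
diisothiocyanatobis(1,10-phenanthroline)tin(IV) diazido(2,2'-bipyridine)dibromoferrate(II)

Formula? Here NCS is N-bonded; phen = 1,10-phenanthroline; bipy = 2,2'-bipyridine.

[Sn(NCS)2(phen)2][Fe(bipy)Br2(N3)2]

Cation [Sn…]: ligand charges -2, Sn(IV) ⇒ ion charge 2+.
Anion [Fe…]: ligand charges -4, Fe(II) ⇒ ion charge 2−.
One 2+ cation balances one 2− anion.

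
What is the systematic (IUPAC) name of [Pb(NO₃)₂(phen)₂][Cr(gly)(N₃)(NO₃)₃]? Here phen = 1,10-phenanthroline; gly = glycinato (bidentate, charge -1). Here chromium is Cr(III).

dinitratobis(1,10-phenanthroline)lead(IV) azido(glycinato)trinitratochromate(III)

Both ions are complex: the cation is named first with the plain metal name, the anion second with the -ate form; each ion's ligands are alphabetised independently.
Cr is given as +3; the anion's ligand charges sum to -5, so the complex anion is 2−.
A 1:1 salt means the cation carries the equal and opposite charge, 2+.
Cation: ligand charges sum to -2; for the ion to be 2+, Pb = +4.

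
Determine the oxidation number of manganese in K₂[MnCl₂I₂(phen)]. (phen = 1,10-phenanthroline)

2 potassium outside the brackets (+1 each) → the complex ion is 2−.
Ligand charges: 1×phen neutral; 2×Cl = -2; 2×I = -2; sum -4.
Mn + (-4) = 2− ⇒ Mn is +2.

+2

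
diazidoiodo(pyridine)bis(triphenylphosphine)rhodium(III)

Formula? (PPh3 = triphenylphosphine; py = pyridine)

[RhI(N3)2(PPh3)2(py)]

Ligands: 2 azido (N3, -1), 2 triphenylphosphine (PPh3, neutral), 1 iodo (I, -1), 1 pyridine (py, neutral). Ligand charge sum = -3.
With Rh in oxidation state +3, the complex ion is [Rh...].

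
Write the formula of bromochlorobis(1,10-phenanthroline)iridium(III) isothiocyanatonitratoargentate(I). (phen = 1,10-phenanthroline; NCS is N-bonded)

Cation [Ir…]: ligand charges -2, Ir(III) ⇒ ion charge 1+.
Anion [Ag…]: ligand charges -2, Ag(I) ⇒ ion charge 1−.

[IrBrCl(phen)2][Ag(NCS)(NO3)]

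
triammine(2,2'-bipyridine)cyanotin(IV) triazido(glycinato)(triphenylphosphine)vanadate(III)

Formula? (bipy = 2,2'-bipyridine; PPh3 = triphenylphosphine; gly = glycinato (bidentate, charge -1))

[Sn(bipy)(CN)(NH3)3][V(gly)(N3)3(PPh3)]3

Cation [Sn…]: ligand charges -1, Sn(IV) ⇒ ion charge 3+.
Anion [V…]: ligand charges -4, V(III) ⇒ ion charge 1−.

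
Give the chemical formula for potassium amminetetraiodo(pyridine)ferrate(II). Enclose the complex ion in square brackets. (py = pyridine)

K2[FeI4(NH3)(py)]

Ligands: 4 iodo (I, -1), 1 ammine (NH3, neutral), 1 pyridine (py, neutral). Ligand charge sum = -4.
Charge balance with potassium (+1) requires 1 complex ion per 2 potassium.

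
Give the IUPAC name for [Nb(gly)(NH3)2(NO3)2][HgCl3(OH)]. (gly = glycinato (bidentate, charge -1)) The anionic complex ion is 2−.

Both ions are complex: the cation is named first with the plain metal name, the anion second with the -ate form; each ion's ligands are alphabetised independently.
The complex anion is given as 2−; its ligand charges sum to -4, so Hg = +2.
A 1:1 salt means the cation carries the equal and opposite charge, 2+.
Cation: ligand charges sum to -3; for the ion to be 2+, Nb = +5.

diammine(glycinato)dinitratoniobium(V) trichlorohydroxomercurate(II)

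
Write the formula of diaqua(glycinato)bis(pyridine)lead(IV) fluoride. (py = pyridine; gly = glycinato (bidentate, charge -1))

[Pb(gly)(H2O)2(py)2]F3

Ligands: 2 pyridine (py, neutral), 2 aqua (H2O, neutral), 1 glycinato (gly, -1). Ligand charge sum = -1.
With Pb in oxidation state +4, the complex ion is [Pb...]^3+.
Charge balance with fluoride (-1) requires 1 complex ion per 3 fluoride.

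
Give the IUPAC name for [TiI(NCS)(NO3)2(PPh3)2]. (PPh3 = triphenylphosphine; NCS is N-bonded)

There is no counter-ion, so the complex is neutral overall.
Ligand charges: 2×triphenylphosphine (neutral), 2×nitrato (-1 each), 1×isothiocyanato (-1 each), 1×iodo (-1 each); total -4. So Ti + (-4) = 0, giving Ti = +4.
Ligands are named alphabetically: iodo before isothiocyanato before nitrato before triphenylphosphine.

iodoisothiocyanatodinitratobis(triphenylphosphine)titanium(IV)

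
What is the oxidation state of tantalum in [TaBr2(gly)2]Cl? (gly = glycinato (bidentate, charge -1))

1 chloride outside the brackets (-1 each) → the complex ion is 1+.
Ligand charges: 2×gly = -2; 2×Br = -2; sum -4.
Ta + (-4) = 1+ ⇒ Ta is +5.

+5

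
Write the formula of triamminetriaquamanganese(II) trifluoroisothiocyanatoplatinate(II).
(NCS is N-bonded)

[Mn(H2O)3(NH3)3][PtF3(NCS)]

Cation [Mn…]: ligand charges 0, Mn(II) ⇒ ion charge 2+.
Anion [Pt…]: ligand charges -4, Pt(II) ⇒ ion charge 2−.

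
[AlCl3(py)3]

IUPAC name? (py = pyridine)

trichlorotris(pyridine)aluminium(III)

There is no counter-ion, so the complex is neutral overall.
Ligand charges: 3×chloro (-1 each), 3×pyridine (neutral); total -3. So Al + (-3) = 0, giving Al = +3.
Ligands are named alphabetically: chloro before pyridine.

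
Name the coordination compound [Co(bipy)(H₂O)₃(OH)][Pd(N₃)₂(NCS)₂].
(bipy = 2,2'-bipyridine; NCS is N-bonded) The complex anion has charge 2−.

triaqua(2,2'-bipyridine)hydroxocobalt(III) diazidodiisothiocyanatopalladate(II)

Both ions are complex: the cation is named first with the plain metal name, the anion second with the -ate form; each ion's ligands are alphabetised independently.
The complex anion is given as 2−; its ligand charges sum to -4, so Pd = +2.
A 1:1 salt means the cation carries the equal and opposite charge, 2+.
Cation: ligand charges sum to -1; for the ion to be 2+, Co = +3.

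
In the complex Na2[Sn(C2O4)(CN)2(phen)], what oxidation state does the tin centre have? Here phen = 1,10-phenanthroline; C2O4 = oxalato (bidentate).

2 sodium outside the brackets (+1 each) → the complex ion is 2−.
Ligand charges: 1×phen neutral; 2×CN = -2; 1×C2O4 = -2; sum -4.
Sn + (-4) = 2− ⇒ Sn is +2.

+2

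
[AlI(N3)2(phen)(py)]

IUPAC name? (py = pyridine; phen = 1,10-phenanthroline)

There is no counter-ion, so the complex is neutral overall.
Ligand charges: 1×pyridine (neutral), 1×iodo (-1 each), 2×azido (-1 each), 1×1,10-phenanthroline (neutral); total -3. So Al + (-3) = 0, giving Al = +3.
Ligands are named alphabetically: azido before iodo before phenanthroline before pyridine.

diazidoiodo(1,10-phenanthroline)(pyridine)aluminium(III)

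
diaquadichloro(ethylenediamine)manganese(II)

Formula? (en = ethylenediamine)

Ligands: 2 aqua (H2O, neutral), 2 chloro (Cl, -1), 1 ethylenediamine (en, neutral). Ligand charge sum = -2.
With Mn in oxidation state +2, the complex ion is [Mn...].

[MnCl2(en)(H2O)2]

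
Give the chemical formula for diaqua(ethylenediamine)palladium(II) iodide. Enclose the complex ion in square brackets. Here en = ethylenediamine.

Ligands: 1 ethylenediamine (en, neutral), 2 aqua (H2O, neutral). Ligand charge sum = 0.
With Pd in oxidation state +2, the complex ion is [Pd...]^2+.
Charge balance with iodide (-1) requires 1 complex ion per 2 iodide.

[Pd(en)(H2O)2]I2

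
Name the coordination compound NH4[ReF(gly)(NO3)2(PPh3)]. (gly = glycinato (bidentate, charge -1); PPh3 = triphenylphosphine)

ammonium fluoro(glycinato)dinitrato(triphenylphosphine)rhenate(III)

The 1 ammonium counter-ion carries a total charge of +1, so each complex ion is 1−.
Ligand charges: 1×glycinato (-1 each), 1×fluoro (-1 each), 2×nitrato (-1 each), 1×triphenylphosphine (neutral); total -4. So Re + (-4) = 1−, giving Re = +3.
Ligands are named alphabetically: fluoro before glycinato before nitrato before triphenylphosphine.
The complex ion is anionic, so rhenium takes the -ate form rhenate(III).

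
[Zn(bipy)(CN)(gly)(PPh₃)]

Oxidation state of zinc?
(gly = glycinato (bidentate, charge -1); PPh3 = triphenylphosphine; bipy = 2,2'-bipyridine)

No counter-ion: the bracketed complex is neutral.
Ligand charges: 1×gly = -1; 1×CN = -1; 1×PPh3 neutral; 1×bipy neutral; sum -2.
Zn + (-2) = 0 ⇒ Zn is +2.

+2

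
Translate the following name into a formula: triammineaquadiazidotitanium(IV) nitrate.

[Ti(H2O)(N3)2(NH3)3](NO3)2

Ligands: 2 azido (N3, -1), 3 ammine (NH3, neutral), 1 aqua (H2O, neutral). Ligand charge sum = -2.
Charge balance with nitrate (-1) requires 1 complex ion per 2 nitrate.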